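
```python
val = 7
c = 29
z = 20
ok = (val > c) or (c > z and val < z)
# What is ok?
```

Trace:
`val = 7` → val = 7
`c = 29` → c = 29
`z = 20` → z = 20
`ok = (val > c) or (c > z and val < z)` → ok = True
So ok = True

Answer: True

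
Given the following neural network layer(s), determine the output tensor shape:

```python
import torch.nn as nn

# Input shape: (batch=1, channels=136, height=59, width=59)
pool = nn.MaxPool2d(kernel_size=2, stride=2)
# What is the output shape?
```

Input: (1, 136, 59, 59) -> Output: (1, 136, 29, 29)

Answer: (1, 136, 29, 29)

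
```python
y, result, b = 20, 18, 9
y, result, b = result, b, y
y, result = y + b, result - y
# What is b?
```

Trace:
`y, result, b = 20, 18, 9` → y = 20; result = 18; b = 9
`y, result, b = result, b, y` → y = 18; result = 9; b = 20
`y, result = y + b, result - y` → y = 38; result = -9
So b = 20

Answer: 20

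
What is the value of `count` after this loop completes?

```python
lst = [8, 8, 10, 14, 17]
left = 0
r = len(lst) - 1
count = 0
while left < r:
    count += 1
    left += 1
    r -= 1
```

Iterations until pointers meet (list length 5)
`count` takes the values: 0 → 1 → 2

Answer: 2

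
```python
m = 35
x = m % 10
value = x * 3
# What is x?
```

Trace:
`m = 35` → m = 35
`x = m % 10` → x = 5
`value = x * 3` → value = 15
So x = 5

Answer: 5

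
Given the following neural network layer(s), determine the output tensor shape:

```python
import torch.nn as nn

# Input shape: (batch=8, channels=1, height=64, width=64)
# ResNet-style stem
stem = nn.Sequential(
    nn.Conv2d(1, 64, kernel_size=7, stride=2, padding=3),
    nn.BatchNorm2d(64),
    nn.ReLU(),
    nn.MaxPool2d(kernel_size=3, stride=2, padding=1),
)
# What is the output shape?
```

Input: (8, 1, 64, 64) -> after Conv2d 7x7 stride=2: (8, 64, 32, 32) -> Output: (8, 64, 16, 16)

Answer: (8, 64, 16, 16)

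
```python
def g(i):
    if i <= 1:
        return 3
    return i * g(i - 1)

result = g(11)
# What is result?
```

g(11) = 11 * 10 * 9 * 8 * 7 * 6 * 5 * 4 * 3 * 2 * 3 = 119750400

Answer: 119750400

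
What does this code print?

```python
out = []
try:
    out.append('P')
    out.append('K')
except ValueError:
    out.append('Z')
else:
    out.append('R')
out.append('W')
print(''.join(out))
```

Execution trace: 'P' (try body) → 'K' (try body, no exception) → 'R' (else) → 'W' (after the try/except). Output: PKRW

Answer: PKRW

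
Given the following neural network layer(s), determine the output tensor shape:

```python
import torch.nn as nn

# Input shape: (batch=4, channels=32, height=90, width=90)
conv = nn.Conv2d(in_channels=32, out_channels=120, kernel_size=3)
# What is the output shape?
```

Input: (4, 32, 90, 90) -> Output: (4, 120, 88, 88)

Answer: (4, 120, 88, 88)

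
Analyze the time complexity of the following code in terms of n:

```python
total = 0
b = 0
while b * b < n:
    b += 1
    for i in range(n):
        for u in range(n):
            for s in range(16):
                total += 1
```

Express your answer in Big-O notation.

Each loop level contributes: √n × n × n × 1. Multiplying the contributions gives O(n^2√n).

Answer: O(n^2√n)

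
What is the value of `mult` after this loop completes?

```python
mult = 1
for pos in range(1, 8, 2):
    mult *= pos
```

Product of 1, 3, 5, ... up to 7
`mult` takes the values: 1 → 3 → 15 → 105

Answer: 105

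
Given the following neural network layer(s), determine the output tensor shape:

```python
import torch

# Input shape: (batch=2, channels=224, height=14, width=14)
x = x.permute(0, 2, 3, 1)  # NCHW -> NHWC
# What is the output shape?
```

Input: (2, 224, 14, 14) -> Output: (2, 14, 14, 224)

Answer: (2, 14, 14, 224)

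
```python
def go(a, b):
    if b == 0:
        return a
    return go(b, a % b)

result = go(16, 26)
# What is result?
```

go(16, 26) -> go(26, 16) -> go(16, 10) -> go(10, 6) -> go(6, 4) -> go(4, 2) -> go(2, 0) -> 2

Answer: 2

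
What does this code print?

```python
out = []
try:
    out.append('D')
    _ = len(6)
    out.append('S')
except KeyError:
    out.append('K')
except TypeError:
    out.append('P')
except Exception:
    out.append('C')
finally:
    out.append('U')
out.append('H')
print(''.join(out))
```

Execution trace: 'D' (try body) → 'P' (except TypeError) → 'U' (finally) → 'H' (after the try/except). Output: DPUH

Answer: DPUH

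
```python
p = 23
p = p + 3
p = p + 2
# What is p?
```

Trace:
`p = 23` → p = 23
`p = p + 3` → p = 26
`p = p + 2` → p = 28
So p = 28

Answer: 28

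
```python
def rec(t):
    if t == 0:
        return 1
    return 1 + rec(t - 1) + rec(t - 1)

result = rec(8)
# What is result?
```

rec(t) = 1 + 2·rec(t-1), rec(0)=1. Closed form: (1+1)·2^8 - 1 = 511.

Answer: 511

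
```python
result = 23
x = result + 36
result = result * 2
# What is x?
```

Trace:
`result = 23` → result = 23
`x = result + 36` → x = 59
`result = result * 2` → result = 46
So x = 59

Answer: 59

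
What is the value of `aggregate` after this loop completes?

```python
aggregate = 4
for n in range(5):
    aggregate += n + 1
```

Start at 4, add 1 to 5 = 19
`aggregate` takes the values: 4 → 5 → 7 → 10 → 14 → 19

Answer: 19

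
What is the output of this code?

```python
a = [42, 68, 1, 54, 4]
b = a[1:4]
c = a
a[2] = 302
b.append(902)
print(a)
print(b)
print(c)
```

Key concept: slice vs alias.
Step by step:
`a = [42, 68, 1, 54, 4]` → a = [42, 68, 1, 54, 4]
`b = a[1:4]` → b = [68, 1, 54]
`c = a` → c = [42, 68, 1, 54, 4] (same object as a)
`a[2] = 302` → a = [42, 68, 302, 54, 4] (same object as c); c = [42, 68, 302, 54, 4] (same object as a)
`b.append(902)` → b = [68, 1, 54, 902]
`print(a)` → prints [42, 68, 302, 54, 4]
`print(b)` → prints [68, 1, 54, 902]
`print(c)` → prints [42, 68, 302, 54, 4]

Answer:
[42, 68, 302, 54, 4]
[68, 1, 54, 902]
[42, 68, 302, 54, 4]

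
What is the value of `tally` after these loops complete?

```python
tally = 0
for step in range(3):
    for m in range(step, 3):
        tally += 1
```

Upper triangle: 3 + 2 + ... + 1
`tally` takes the values: 0 → 1 → 2 → 3 → 4 → 5 → 6

Answer: 6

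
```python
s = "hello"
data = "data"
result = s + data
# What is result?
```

Trace:
`s = "hello"` → s = 'hello'
`data = "data"` → data = 'data'
`result = s + data` → result = 'hellodata'
So result = 'hellodata'

Answer: 'hellodata'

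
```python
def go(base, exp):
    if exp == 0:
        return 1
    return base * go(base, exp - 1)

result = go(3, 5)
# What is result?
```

go(3, 5) = 3 * 3 * 3 * 3 * 3 = 243

Answer: 243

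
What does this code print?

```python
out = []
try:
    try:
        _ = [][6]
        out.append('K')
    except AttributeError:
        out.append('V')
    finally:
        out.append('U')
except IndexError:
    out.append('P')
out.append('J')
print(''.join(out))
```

Execution trace: 'U' (finally) → 'P' (outer except IndexError) → 'J' (after the try/except). Output: UPJ

Answer: UPJ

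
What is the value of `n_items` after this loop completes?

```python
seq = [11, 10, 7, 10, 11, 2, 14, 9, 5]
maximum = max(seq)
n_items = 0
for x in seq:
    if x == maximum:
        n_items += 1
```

Count of max value 14 in [11, 10, 7, 10, 11, 2, 14, 9, 5]
`n_items` takes the values: 0 → 1

Answer: 1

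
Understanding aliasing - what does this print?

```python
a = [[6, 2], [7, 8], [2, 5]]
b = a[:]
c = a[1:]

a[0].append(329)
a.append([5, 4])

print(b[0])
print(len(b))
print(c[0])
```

Key concept: slice with nested mutation.
Step by step:
`a = [[6, 2], [7, 8], [2, 5]]` → a = [[6, 2], [7, 8], [2, 5]]
`b = a[:]` → b = [[6, 2], [7, 8], [2, 5]]
`c = a[1:]` → c = [[7, 8], [2, 5]]
`a[0].append(329)` → a = [[6, 2, 329], [7, 8], [2, 5]]; b = [[6, 2, 329], [7, 8], [2, 5]]
`a.append([5, 4])` → a = [[6, 2, 329], [7, 8], [2, 5], [5, 4]]
`print(b[0])` → prints [6, 2, 329]
`print(len(b))` → prints 3
`print(c[0])` → prints [7, 8]

Answer:
[6, 2, 329]
3
[7, 8]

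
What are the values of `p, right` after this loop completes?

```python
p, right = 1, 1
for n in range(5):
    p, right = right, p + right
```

Fibonacci: after 5 iterations
`p, right` takes the values: (1, 1) → (1, 2) → (2, 3) → (3, 5) → (5, 8) → (8, 13)

Answer: 8, 13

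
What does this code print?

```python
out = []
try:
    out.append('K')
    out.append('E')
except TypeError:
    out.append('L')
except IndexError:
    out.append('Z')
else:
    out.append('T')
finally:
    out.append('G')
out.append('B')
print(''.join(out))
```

Execution trace: 'K' (try body) → 'E' (try body, no exception) → 'T' (else) → 'G' (finally) → 'B' (after the try/except). Output: KETGB

Answer: KETGB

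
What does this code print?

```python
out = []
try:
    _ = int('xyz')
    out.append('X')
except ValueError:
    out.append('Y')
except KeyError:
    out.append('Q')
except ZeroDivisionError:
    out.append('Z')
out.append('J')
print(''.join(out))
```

Execution trace: 'Y' (except ValueError) → 'J' (after the try/except). Output: YJ

Answer: YJ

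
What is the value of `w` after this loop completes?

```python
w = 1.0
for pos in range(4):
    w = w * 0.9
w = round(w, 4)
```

Exponential decay: 1.0 * 0.9^4
`w` takes the values: 1.0 → 0.9 → 0.81 → 0.729 → 0.6561

Answer: 0.6561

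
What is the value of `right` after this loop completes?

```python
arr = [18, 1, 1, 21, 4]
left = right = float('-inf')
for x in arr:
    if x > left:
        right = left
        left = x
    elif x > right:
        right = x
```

Second largest (with repeats) in [18, 1, 1, 21, 4]
`right` takes the values: -inf → 1 → 18

Answer: 18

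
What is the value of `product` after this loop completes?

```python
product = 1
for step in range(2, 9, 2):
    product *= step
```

Product of even numbers 2 to 8
`product` takes the values: 1 → 2 → 8 → 48 → 384

Answer: 384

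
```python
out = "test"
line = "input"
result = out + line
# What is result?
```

Trace:
`out = "test"` → out = 'test'
`line = "input"` → line = 'input'
`result = out + line` → result = 'testinput'
So result = 'testinput'

Answer: 'testinput'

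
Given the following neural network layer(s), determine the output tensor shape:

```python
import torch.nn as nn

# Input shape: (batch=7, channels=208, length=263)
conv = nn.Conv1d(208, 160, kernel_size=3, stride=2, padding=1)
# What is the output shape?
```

Input: (7, 208, 263) -> Output: (7, 160, 132)

Answer: (7, 160, 132)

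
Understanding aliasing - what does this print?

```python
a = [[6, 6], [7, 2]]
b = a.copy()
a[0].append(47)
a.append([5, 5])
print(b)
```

Key concept: shallow copy with nested lists.
Step by step:
`a = [[6, 6], [7, 2]]` → a = [[6, 6], [7, 2]]
`b = a.copy()` → b = [[6, 6], [7, 2]]
`a[0].append(47)` → a = [[6, 6, 47], [7, 2]]; b = [[6, 6, 47], [7, 2]]
`a.append([5, 5])` → a = [[6, 6, 47], [7, 2], [5, 5]]
`print(b)` → prints [[6, 6, 47], [7, 2]]

Answer: [[6, 6, 47], [7, 2]]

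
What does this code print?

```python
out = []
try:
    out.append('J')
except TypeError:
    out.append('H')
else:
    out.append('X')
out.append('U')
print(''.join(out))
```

Execution trace: 'J' (try body, no exception) → 'X' (else) → 'U' (after the try/except). Output: JXU

Answer: JXU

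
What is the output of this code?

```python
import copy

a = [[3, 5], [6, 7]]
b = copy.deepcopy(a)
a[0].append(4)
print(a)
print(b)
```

Key concept: deep copy is fully independent.
Step by step:
`a = [[3, 5], [6, 7]]` → a = [[3, 5], [6, 7]]
`b = copy.deepcopy(a)` → b = [[3, 5], [6, 7]]
`a[0].append(4)` → a = [[3, 5, 4], [6, 7]]
`print(a)` → prints [[3, 5, 4], [6, 7]]
`print(b)` → prints [[3, 5], [6, 7]]

Answer:
[[3, 5, 4], [6, 7]]
[[3, 5], [6, 7]]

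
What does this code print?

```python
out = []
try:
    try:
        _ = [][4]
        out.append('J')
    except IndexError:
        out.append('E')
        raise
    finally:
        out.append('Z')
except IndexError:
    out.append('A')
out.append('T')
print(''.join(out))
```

Execution trace: 'E' (inner except IndexError) → 'Z' (inner finally) → 'A' (outer except IndexError) → 'T' (after the try/except). Output: EZAT

Answer: EZAT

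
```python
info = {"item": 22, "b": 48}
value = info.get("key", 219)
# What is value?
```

Trace:
`info = {"item": 22, "b": 48}` → info = {'item': 22, 'b': 48}
`value = info.get("key", 219)` → value = 219
So value = 219

Answer: 219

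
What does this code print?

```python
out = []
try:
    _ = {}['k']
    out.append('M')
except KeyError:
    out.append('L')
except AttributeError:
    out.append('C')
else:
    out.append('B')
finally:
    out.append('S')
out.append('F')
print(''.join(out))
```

Execution trace: 'L' (except KeyError) → 'S' (finally) → 'F' (after the try/except). Output: LSF

Answer: LSF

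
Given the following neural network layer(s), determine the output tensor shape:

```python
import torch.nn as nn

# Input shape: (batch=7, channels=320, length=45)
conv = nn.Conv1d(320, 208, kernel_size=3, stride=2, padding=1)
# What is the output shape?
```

Input: (7, 320, 45) -> Output: (7, 208, 23)

Answer: (7, 208, 23)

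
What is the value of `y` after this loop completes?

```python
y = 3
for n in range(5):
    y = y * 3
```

Multiply by 3, 5 times: 3 * 3^5 = 729
`y` takes the values: 3 → 9 → 27 → 81 → 243 → 729

Answer: 729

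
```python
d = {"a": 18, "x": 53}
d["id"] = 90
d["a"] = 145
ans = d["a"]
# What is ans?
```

Trace:
`d = {"a": 18, "x": 53}` → d = {'a': 18, 'x': 53}
`d["id"] = 90` → d = {'a': 18, 'x': 53, 'id': 90}
`d["a"] = 145` → d = {'a': 145, 'x': 53, 'id': 90}
`ans = d["a"]` → ans = 145
So ans = 145

Answer: 145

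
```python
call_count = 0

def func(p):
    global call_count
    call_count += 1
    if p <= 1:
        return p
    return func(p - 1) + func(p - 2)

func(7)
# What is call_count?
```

Calls(p) = 1 + Calls(p-1) + Calls(p-2); Calls(0)=Calls(1)=1. For p=7 this gives 41.

Answer: 41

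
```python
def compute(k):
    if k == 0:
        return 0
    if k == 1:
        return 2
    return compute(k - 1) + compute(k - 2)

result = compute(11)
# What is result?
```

Build up from base cases: compute(0)=0, compute(1)=2, compute(2)=2, compute(3)=4, compute(4)=6, compute(5)=10, compute(6)=16, ..., compute(11)=178

Answer: 178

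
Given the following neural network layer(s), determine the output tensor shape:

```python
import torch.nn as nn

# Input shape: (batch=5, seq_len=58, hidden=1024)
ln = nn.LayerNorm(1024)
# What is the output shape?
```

Input: (5, 58, 1024) -> Output: (5, 58, 1024)

Answer: (5, 58, 1024)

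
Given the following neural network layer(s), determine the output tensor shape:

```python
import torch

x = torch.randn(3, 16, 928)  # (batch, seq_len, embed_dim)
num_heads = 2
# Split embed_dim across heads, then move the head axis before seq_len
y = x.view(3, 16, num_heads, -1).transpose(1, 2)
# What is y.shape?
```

Input: (3, 16, 928) -> head_dim = 928 // 2 = 464; after view: (3, 16, 2, 464) -> after transpose(1, 2): (3, 2, 16, 464) -> Output: (3, 2, 16, 464)

Answer: (3, 2, 16, 464)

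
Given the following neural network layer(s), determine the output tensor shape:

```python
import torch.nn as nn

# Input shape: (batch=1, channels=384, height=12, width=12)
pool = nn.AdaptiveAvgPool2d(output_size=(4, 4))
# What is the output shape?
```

Input: (1, 384, 12, 12) -> Output: (1, 384, 4, 4)

Answer: (1, 384, 4, 4)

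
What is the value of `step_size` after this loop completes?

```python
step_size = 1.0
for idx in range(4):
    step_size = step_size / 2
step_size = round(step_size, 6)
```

Halving LR 4 times: 1 / 2^4
`step_size` takes the values: 1.0 → 0.5 → 0.25 → 0.125 → 0.0625

Answer: 0.0625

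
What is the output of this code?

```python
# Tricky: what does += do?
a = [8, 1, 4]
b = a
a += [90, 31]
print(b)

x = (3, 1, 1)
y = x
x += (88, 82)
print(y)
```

Key concept: += behavior differs for mutable vs immutable.
Step by step:
`a = [8, 1, 4]` → a = [8, 1, 4]
`b = a` → b = [8, 1, 4] (same object as a)
`a += [90, 31]` → a = [8, 1, 4, 90, 31] (same object as b); b = [8, 1, 4, 90, 31] (same object as a)
`print(b)` → prints [8, 1, 4, 90, 31]
`x = (3, 1, 1)` → x = (3, 1, 1)
`y = x` → y = (3, 1, 1)
`x += (88, 82)` → x = (3, 1, 1, 88, 82)
`print(y)` → prints (3, 1, 1)

Answer:
[8, 1, 4, 90, 31]
(3, 1, 1)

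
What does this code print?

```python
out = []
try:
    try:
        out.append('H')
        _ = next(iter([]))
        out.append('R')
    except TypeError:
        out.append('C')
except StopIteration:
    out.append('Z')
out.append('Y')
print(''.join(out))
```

Execution trace: 'H' (try body) → 'Z' (outer except StopIteration) → 'Y' (after the try/except). Output: HZY

Answer: HZY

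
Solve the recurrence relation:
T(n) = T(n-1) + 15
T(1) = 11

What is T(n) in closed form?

Unrolling: T(n) = T(1) + 15·(n-1) = 11 + 15(n-1) = 15n - 4.

Answer: T(n) = 15n - 4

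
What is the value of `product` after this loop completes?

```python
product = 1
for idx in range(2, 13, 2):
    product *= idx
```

Product of even numbers 2 to 12
`product` takes the values: 1 → 2 → 8 → 48 → 384 → 3840 → 46080

Answer: 46080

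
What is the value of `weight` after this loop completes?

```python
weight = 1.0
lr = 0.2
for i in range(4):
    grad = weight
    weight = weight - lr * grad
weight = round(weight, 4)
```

Gradient descent: w = 1.0 * (1 - 0.2)^4
`weight` takes the values: 1.0 → 0.8 → 0.64 → 0.512 → 0.4096

Answer: 0.4096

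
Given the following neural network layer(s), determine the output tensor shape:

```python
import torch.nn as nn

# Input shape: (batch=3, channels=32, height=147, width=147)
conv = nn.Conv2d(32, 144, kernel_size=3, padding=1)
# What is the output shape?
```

Input: (3, 32, 147, 147) -> Output: (3, 144, 147, 147)

Answer: (3, 144, 147, 147)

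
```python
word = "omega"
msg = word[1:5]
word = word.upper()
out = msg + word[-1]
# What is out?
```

Trace:
`word = "omega"` → word = 'omega'
`msg = word[1:5]` → msg = 'mega'
`word = word.upper()` → word = 'OMEGA'
`out = msg + word[-1]` → out = 'megaA'
So out = 'megaA'

Answer: 'megaA'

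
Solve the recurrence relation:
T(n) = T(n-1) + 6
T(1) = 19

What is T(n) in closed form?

Unrolling: T(n) = T(1) + 6·(n-1) = 19 + 6(n-1) = 6n + 13.

Answer: T(n) = 6n + 13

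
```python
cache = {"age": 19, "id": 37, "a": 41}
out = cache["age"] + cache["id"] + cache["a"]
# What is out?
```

Trace:
`cache = {"age": 19, "id": 37, "a": 41}` → cache = {'age': 19, 'id': 37, 'a': 41}
`out = cache["age"] + cache["id"] + cache["a"]` → out = 97
So out = 97

Answer: 97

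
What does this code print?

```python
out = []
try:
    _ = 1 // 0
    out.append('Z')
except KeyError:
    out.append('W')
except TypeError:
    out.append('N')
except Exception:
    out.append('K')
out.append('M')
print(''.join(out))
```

Execution trace: 'K' (except Exception) → 'M' (after the try/except). Output: KM

Answer: KM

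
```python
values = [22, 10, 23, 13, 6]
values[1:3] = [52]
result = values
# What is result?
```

Trace:
`values = [22, 10, 23, 13, 6]` → values = [22, 10, 23, 13, 6]
`values[1:3] = [52]` → values = [22, 52, 13, 6]
`result = values` → result = [22, 52, 13, 6]
So result = [22, 52, 13, 6]

Answer: [22, 52, 13, 6]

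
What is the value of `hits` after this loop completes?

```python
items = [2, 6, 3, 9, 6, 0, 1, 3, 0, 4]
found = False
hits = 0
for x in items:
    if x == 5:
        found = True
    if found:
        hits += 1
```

Count elements after first 5 in [2, 6, 3, 9, 6, 0, 1, 3, 0, 4]
`hits` takes the values: 0

Answer: 0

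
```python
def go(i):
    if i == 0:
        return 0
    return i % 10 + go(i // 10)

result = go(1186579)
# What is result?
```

Sum of digits of 1186579: 9 + 7 + 5 + 6 + 8 + 1 + 1 = 37

Answer: 37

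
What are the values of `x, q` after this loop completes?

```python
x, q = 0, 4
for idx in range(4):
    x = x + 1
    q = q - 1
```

x goes 0→4, q goes 4→0
`x, q` takes the values: (0, 4) → (1, 4) → (1, 3) → (2, 3) → (2, 2) → (3, 2) → (3, 1) → (4, 1) → (4, 0)

Answer: 4, 0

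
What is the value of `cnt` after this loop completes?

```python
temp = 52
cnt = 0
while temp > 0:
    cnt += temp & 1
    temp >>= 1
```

Count set bits in 52 (binary: 0b110100)
`cnt` takes the values: 0 → 1 → 2 → 3

Answer: 3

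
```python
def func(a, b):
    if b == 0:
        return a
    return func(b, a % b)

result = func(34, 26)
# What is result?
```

func(34, 26) -> func(26, 8) -> func(8, 2) -> func(2, 0) -> 2

Answer: 2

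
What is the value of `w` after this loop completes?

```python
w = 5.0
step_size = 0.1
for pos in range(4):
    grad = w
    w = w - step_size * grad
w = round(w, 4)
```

Gradient descent: w = 5.0 * (1 - 0.1)^4
`w` takes the values: 5.0 → 4.5 → 4.05 → 3.645 → 3.2805

Answer: 3.2805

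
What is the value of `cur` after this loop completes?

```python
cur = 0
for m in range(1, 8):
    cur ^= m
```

XOR of 1 to 7
`cur` takes the values: 0 → 1 → 3 → 0 → 4 → 1 → 7 → 0

Answer: 0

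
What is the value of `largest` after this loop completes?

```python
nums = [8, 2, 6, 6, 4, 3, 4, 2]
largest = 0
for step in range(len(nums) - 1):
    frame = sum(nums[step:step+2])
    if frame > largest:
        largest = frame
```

Max sum of 2-element window in [8, 2, 6, 6, 4, 3, 4, 2]
`largest` takes the values: 0 → 10 → 12

Answer: 12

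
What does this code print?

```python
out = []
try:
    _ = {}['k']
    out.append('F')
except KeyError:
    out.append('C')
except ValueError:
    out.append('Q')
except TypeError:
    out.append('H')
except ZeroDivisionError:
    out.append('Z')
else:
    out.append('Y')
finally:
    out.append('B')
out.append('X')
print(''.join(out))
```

Execution trace: 'C' (except KeyError) → 'B' (finally) → 'X' (after the try/except). Output: CBX

Answer: CBX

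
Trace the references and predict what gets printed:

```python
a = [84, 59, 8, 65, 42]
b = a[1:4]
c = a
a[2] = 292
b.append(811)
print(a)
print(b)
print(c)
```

Key concept: slice vs alias.
Step by step:
`a = [84, 59, 8, 65, 42]` → a = [84, 59, 8, 65, 42]
`b = a[1:4]` → b = [59, 8, 65]
`c = a` → c = [84, 59, 8, 65, 42] (same object as a)
`a[2] = 292` → a = [84, 59, 292, 65, 42] (same object as c); c = [84, 59, 292, 65, 42] (same object as a)
`b.append(811)` → b = [59, 8, 65, 811]
`print(a)` → prints [84, 59, 292, 65, 42]
`print(b)` → prints [59, 8, 65, 811]
`print(c)` → prints [84, 59, 292, 65, 42]

Answer:
[84, 59, 292, 65, 42]
[59, 8, 65, 811]
[84, 59, 292, 65, 42]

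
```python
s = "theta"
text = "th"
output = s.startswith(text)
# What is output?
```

Trace:
`s = "theta"` → s = 'theta'
`text = "th"` → text = 'th'
`output = s.startswith(text)` → output = True
So output = True

Answer: True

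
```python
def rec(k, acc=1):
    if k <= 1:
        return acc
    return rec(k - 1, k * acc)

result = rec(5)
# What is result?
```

Accumulator trace (n, acc): (5, 1) -> (4, 5) -> (3, 20) -> (2, 60) -> (1, 120) -> return 120

Answer: 120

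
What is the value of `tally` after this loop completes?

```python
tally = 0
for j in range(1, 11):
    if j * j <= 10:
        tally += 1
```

Count numbers where j² ≤ 10
`tally` takes the values: 0 → 1 → 2 → 3

Answer: 3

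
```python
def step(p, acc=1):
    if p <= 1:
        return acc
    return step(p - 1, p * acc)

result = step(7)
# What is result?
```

Accumulator trace (n, acc): (7, 1) -> (6, 7) -> (5, 42) -> (4, 210) -> (3, 840) -> (2, 2520) -> (1, 5040) -> return 5040

Answer: 5040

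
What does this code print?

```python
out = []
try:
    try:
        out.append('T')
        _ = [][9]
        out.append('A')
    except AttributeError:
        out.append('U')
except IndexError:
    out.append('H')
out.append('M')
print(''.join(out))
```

Execution trace: 'T' (try body) → 'H' (outer except IndexError) → 'M' (after the try/except). Output: THM

Answer: THM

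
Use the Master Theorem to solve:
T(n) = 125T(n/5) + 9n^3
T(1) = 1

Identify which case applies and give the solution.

a=125, b=5, f(n)=9n^3. log_5(125) = 3. Since c=3 = 3, Case 2 applies: T(n) = Θ(n^log_b(a) · log n) = O(n^3 log n).

Answer: O(n^3 log n) - Case 2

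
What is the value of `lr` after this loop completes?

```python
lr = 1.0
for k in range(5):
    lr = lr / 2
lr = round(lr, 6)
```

Halving LR 5 times: 1 / 2^5
`lr` takes the values: 1.0 → 0.5 → 0.25 → 0.125 → 0.0625 → 0.03125

Answer: 0.03125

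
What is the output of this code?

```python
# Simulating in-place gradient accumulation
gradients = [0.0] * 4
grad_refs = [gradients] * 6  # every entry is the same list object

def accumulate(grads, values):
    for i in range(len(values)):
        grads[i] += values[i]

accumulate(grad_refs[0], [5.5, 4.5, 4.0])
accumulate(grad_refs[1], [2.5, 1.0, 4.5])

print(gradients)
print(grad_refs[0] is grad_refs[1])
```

Key concept: gradient accumulation aliasing.
Step by step:
`gradients = [0.0] * 4` → gradients = [0.0, 0.0, 0.0, 0.0]
`grad_refs = [gradients] * 6` → grad_refs = [[0.0, 0.0, 0.0, 0.0], [0.0, 0.0, 0.0, 0.0], [0.0, 0.0, 0.0, 0.0], [0.0, 0.0, 0.0, 0.0], [0.0, 0.0, 0.0, 0.0], [0.0, 0.0, 0.0, 0.0]]
`accumulate(grad_refs[0], [5.5, 4.5, 4.0])` → gradients = [5.5, 4.5, 4.0, 0.0]; grad_refs = [[5.5, 4.5, 4.0, 0.0], [5.5, 4.5, 4.0, 0.0], [5.5, 4.5, 4.0, 0.0], [5.5, 4.5, 4.0, 0.0], [5.5, 4.5, 4.0, 0.0], [5.5, 4.5, 4.0, 0.0]]
`accumulate(grad_refs[1], [2.5, 1.0, 4.5])` → gradients = [8.0, 5.5, 8.5, 0.0]; grad_refs = [[8.0, 5.5, 8.5, 0.0], [8.0, 5.5, 8.5, 0.0], [8.0, 5.5, 8.5, 0.0], [8.0, 5.5, 8.5, 0.0], [8.0, 5.5, 8.5, 0.0], [8.0, 5.5, 8.5, 0.0]]
`print(gradients)` → prints [8.0, 5.5, 8.5, 0.0]
`print(grad_refs[0] is grad_refs[1])` → prints True

Answer:
[8.0, 5.5, 8.5, 0.0]
True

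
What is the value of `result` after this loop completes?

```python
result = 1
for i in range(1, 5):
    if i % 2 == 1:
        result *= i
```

Product of odd numbers 1 to 4
`result` takes the values: 1 → 3

Answer: 3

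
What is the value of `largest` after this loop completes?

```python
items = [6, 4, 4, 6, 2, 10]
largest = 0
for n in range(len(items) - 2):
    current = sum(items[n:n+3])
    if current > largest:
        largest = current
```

Max sum of 3-element window in [6, 4, 4, 6, 2, 10]
`largest` takes the values: 0 → 14 → 18

Answer: 18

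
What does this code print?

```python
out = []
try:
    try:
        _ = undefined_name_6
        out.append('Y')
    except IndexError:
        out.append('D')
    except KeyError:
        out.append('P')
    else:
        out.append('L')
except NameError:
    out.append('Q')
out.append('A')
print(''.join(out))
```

Execution trace: 'Q' (outer except NameError) → 'A' (after the try/except). Output: QA

Answer: QA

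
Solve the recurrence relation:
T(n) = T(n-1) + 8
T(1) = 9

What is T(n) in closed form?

Unrolling: T(n) = T(1) + 8·(n-1) = 9 + 8(n-1) = 8n + 1.

Answer: T(n) = 8n + 1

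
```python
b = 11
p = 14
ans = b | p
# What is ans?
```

Trace:
`b = 11` → b = 11
`p = 14` → p = 14
`ans = b | p` → ans = 15
So ans = 15

Answer: 15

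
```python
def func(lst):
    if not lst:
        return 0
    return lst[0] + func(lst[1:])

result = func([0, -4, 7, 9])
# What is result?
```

0 + (-4) + 7 + 9 + 0 = 12

Answer: 12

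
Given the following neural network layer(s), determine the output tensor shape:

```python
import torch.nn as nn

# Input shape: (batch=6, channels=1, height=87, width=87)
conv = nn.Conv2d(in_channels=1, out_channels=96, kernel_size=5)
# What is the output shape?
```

Input: (6, 1, 87, 87) -> Output: (6, 96, 83, 83)

Answer: (6, 96, 83, 83)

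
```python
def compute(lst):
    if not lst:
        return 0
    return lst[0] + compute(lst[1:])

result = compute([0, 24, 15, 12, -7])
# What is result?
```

0 + 24 + 15 + 12 + (-7) + 0 = 44

Answer: 44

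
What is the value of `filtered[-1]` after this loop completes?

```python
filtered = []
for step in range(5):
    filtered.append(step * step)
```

Last element of squares 0 to 4
`filtered` takes the values: [] → [0] → [0, 1] → [0, 1, 4] → [0, 1, 4, 9] → [0, 1, 4, 9, 16]
So `filtered[-1]` = 16

Answer: 16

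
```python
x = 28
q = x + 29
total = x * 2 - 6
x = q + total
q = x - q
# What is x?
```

Trace:
`x = 28` → x = 28
`q = x + 29` → q = 57
`total = x * 2 - 6` → total = 50
`x = q + total` → x = 107
`q = x - q` → q = 50
So x = 107

Answer: 107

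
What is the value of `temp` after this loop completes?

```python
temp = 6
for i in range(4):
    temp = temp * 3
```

Multiply by 3, 4 times: 6 * 3^4 = 486
`temp` takes the values: 6 → 18 → 54 → 162 → 486

Answer: 486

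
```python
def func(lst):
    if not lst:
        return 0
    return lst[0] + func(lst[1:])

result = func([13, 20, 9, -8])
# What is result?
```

13 + 20 + 9 + (-8) + 0 = 34

Answer: 34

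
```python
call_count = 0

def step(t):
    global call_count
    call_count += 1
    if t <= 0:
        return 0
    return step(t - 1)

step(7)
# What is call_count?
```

Linear recursion stepping by 1: 8 calls from t=7 down to ≤0.

Answer: 8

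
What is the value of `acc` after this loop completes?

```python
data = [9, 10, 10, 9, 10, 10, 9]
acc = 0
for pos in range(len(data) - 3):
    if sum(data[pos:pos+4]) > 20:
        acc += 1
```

Count windows with sum > 20
`acc` takes the values: 0 → 1 → 2 → 3 → 4

Answer: 4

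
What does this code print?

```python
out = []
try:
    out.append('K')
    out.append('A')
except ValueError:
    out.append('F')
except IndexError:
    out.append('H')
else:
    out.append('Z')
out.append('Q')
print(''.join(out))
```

Execution trace: 'K' (try body) → 'A' (try body, no exception) → 'Z' (else) → 'Q' (after the try/except). Output: KAZQ

Answer: KAZQ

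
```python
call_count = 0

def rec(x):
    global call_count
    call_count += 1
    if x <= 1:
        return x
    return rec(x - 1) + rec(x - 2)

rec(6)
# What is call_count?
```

Calls(x) = 1 + Calls(x-1) + Calls(x-2); Calls(0)=Calls(1)=1. For x=6 this gives 25.

Answer: 25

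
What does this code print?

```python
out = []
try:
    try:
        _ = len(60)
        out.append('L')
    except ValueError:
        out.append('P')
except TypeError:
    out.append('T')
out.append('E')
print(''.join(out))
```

Execution trace: 'T' (outer except TypeError) → 'E' (after the try/except). Output: TE

Answer: TE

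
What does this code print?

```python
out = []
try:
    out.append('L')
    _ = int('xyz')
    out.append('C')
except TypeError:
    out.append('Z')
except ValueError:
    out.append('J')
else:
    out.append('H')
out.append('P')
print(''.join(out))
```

Execution trace: 'L' (try body) → 'J' (except ValueError) → 'P' (after the try/except). Output: LJP

Answer: LJP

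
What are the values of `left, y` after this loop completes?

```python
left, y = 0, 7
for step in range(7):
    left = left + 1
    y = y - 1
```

left goes 0→7, y goes 7→0
`left, y` takes the values: (0, 7) → (1, 7) → (1, 6) → (2, 6) → (2, 5) → (3, 5) → (3, 4) → (4, 4) → (4, 3) → (5, 3) → (5, 2) → (6, 2) → (6, 1) → (7, 1) → (7, 0)

Answer: 7, 0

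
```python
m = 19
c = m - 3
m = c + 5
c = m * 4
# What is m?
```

Trace:
`m = 19` → m = 19
`c = m - 3` → c = 16
`m = c + 5` → m = 21
`c = m * 4` → c = 84
So m = 21

Answer: 21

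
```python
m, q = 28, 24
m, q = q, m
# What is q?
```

Trace:
`m, q = 28, 24` → m = 28; q = 24
`m, q = q, m` → m = 24; q = 28
So q = 28

Answer: 28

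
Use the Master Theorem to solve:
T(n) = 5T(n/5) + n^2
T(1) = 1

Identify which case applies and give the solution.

a=5, b=5, f(n)=n^2. log_5(5) = 1. Since c=2 > 1 and the regularity condition holds (5(n/5)^2 = (5/5^2)n^2 with 5/5^2 < 1), Case 3 applies: T(n) = Θ(f(n)) = O(n^2).

Answer: O(n^2) - Case 3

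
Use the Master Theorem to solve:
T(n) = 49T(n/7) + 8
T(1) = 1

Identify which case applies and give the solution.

a=49, b=7, f(n)=8. log_7(49) = 2. Since c=0 < 2, Case 1 applies: T(n) = Θ(n^log_b(a)) = O(n^2).

Answer: O(n^2) - Case 1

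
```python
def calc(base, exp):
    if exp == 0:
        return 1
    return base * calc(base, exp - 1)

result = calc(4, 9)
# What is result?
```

calc(4, 9) = 4 * 4 * 4 * 4 * 4 * 4 * 4 * 4 * 4 = 262144

Answer: 262144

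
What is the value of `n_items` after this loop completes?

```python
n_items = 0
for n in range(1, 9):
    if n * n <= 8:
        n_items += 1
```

Count numbers where n² ≤ 8
`n_items` takes the values: 0 → 1 → 2

Answer: 2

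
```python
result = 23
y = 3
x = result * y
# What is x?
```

Trace:
`result = 23` → result = 23
`y = 3` → y = 3
`x = result * y` → x = 69
So x = 69

Answer: 69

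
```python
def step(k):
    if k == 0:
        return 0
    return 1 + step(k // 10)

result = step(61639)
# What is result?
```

Count of digits of 61639: 5

Answer: 5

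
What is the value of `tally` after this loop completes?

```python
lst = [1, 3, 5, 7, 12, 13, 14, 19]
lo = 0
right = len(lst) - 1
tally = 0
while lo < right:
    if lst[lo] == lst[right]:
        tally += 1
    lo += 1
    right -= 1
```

Count matching pairs from ends
`tally` takes the values: 0

Answer: 0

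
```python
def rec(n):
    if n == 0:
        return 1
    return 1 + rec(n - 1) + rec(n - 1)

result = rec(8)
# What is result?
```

rec(n) = 1 + 2·rec(n-1), rec(0)=1. Closed form: (1+1)·2^8 - 1 = 511.

Answer: 511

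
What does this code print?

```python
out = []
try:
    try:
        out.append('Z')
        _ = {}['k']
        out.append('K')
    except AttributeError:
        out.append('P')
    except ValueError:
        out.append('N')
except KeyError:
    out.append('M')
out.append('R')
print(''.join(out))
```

Execution trace: 'Z' (try body) → 'M' (outer except KeyError) → 'R' (after the try/except). Output: ZMR

Answer: ZMR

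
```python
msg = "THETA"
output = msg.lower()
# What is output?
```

Trace:
`msg = "THETA"` → msg = 'THETA'
`output = msg.lower()` → output = 'theta'
So output = 'theta'

Answer: 'theta'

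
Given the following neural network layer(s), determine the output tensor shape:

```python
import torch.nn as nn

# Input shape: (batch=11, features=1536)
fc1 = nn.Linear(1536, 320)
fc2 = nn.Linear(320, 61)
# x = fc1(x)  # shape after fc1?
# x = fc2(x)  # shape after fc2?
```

Input: (11, 1536) -> after fc1: (11, 320) -> Output: (11, 61)

Answer: (11, 61)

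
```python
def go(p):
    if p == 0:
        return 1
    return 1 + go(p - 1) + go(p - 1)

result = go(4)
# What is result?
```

go(p) = 1 + 2·go(p-1), go(0)=1. Closed form: (1+1)·2^4 - 1 = 31.

Answer: 31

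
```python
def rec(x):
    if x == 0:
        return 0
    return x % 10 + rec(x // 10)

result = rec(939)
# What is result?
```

Sum of digits of 939: 9 + 3 + 9 = 21

Answer: 21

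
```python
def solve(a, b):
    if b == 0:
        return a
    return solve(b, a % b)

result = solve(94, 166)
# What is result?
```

solve(94, 166) -> solve(166, 94) -> solve(94, 72) -> solve(72, 22) -> solve(22, 6) -> solve(6, 4) -> solve(4, 2) -> solve(2, 0) -> 2

Answer: 2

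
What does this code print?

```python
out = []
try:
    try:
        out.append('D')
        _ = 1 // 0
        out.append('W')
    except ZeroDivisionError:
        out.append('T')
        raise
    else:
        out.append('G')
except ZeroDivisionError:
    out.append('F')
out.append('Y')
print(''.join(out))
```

Execution trace: 'D' (inner try body) → 'T' (inner except ZeroDivisionError) → 'F' (outer except ZeroDivisionError) → 'Y' (after the try/except). Output: DTFY

Answer: DTFY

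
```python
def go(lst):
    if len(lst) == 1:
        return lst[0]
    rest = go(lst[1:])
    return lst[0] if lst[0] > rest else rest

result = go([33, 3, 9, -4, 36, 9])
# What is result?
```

Recursive max over [33, 3, 9, -4, 36, 9] = 36

Answer: 36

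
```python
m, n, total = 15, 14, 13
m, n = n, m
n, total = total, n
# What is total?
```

Trace:
`m, n, total = 15, 14, 13` → m = 15; n = 14; total = 13
`m, n = n, m` → m = 14; n = 15
`n, total = total, n` → n = 13; total = 15
So total = 15

Answer: 15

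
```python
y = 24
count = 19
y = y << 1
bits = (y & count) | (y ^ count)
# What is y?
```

Trace:
`y = 24` → y = 24
`count = 19` → count = 19
`y = y << 1` → y = 48
`bits = (y & count) | (y ^ count)` → bits = 51
So y = 48

Answer: 48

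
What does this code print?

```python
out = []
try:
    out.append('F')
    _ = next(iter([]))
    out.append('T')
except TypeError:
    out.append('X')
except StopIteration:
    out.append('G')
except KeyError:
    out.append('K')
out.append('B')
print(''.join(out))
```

Execution trace: 'F' (try body) → 'G' (except StopIteration) → 'B' (after the try/except). Output: FGB

Answer: FGB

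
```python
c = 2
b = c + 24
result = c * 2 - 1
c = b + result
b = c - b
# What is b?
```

Trace:
`c = 2` → c = 2
`b = c + 24` → b = 26
`result = c * 2 - 1` → result = 3
`c = b + result` → c = 29
`b = c - b` → b = 3
So b = 3

Answer: 3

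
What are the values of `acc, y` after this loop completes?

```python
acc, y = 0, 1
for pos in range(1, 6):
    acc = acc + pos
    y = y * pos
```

Sum and factorial of 1 to 5
`acc, y` takes the values: (0, 1) → (1, 1) → (3, 1) → (3, 2) → (6, 2) → (6, 6) → (10, 6) → (10, 24) → (15, 24) → (15, 120)

Answer: 15, 120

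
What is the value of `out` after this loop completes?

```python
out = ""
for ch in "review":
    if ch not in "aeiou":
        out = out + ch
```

Remove vowels from 'review'
`out` takes the values: "" → "r" → "rv" → "rvw"

Answer: "rvw"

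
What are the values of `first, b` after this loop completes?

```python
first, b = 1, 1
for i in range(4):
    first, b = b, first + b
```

Fibonacci: after 4 iterations
`first, b` takes the values: (1, 1) → (1, 2) → (2, 3) → (3, 5) → (5, 8)

Answer: 5, 8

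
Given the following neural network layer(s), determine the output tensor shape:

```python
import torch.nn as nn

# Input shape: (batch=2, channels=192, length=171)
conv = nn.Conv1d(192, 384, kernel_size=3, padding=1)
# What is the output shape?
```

Input: (2, 192, 171) -> Output: (2, 384, 171)

Answer: (2, 384, 171)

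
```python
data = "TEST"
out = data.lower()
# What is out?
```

Trace:
`data = "TEST"` → data = 'TEST'
`out = data.lower()` → out = 'test'
So out = 'test'

Answer: 'test'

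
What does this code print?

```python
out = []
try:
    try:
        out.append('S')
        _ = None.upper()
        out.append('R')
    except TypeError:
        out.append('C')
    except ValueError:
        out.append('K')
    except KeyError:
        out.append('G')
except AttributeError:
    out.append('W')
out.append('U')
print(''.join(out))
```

Execution trace: 'S' (inner try body) → 'W' (outer except AttributeError) → 'U' (after the try/except). Output: SWU

Answer: SWU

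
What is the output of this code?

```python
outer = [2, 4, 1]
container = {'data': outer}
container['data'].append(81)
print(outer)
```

Key concept: dict holds reference to list.
Step by step:
`outer = [2, 4, 1]` → outer = [2, 4, 1]
`container = {'data': outer}` → container = {'data': [2, 4, 1]}
`container['data'].append(81)` → outer = [2, 4, 1, 81]; container = {'data': [2, 4, 1, 81]}
`print(outer)` → prints [2, 4, 1, 81]

Answer: [2, 4, 1, 81]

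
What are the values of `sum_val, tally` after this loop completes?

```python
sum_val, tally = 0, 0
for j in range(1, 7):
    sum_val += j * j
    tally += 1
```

Sum of squares and count
`sum_val, tally` takes the values: (0, 0) → (1, 0) → (1, 1) → (5, 1) → (5, 2) → (14, 2) → (14, 3) → (30, 3) → (30, 4) → (55, 4) → (55, 5) → (91, 5) → (91, 6)

Answer: 91, 6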